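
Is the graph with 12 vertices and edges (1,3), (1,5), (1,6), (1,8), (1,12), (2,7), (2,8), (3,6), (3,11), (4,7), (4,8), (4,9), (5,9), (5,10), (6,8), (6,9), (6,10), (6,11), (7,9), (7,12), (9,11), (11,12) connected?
Yes (BFS from 1 visits [1, 3, 5, 6, 8, 12, 11, 9, 10, 2, 4, 7] — all 12 vertices reached)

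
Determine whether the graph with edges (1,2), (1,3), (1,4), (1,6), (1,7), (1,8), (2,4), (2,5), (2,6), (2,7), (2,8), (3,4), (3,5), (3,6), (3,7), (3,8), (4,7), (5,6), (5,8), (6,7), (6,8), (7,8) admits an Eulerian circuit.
Yes (the graph is connected and all 8 vertices have even degree)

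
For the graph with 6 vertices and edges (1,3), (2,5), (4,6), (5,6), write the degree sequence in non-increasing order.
[2, 2, 1, 1, 1, 1] (degrees: deg(1)=1, deg(2)=1, deg(3)=1, deg(4)=1, deg(5)=2, deg(6)=2)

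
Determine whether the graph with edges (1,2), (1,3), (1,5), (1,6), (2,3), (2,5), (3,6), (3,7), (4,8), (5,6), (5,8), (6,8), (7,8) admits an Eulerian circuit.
No (2 vertices have odd degree: {2, 4}; Eulerian circuit requires 0)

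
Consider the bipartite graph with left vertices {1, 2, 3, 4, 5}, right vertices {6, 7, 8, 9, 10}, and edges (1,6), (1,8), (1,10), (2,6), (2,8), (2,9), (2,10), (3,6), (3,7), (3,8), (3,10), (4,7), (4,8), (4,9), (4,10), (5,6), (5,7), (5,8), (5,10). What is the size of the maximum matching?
5 (matching: (1,10), (2,9), (3,8), (4,7), (5,6); upper bound min(|L|,|R|) = min(5,5) = 5)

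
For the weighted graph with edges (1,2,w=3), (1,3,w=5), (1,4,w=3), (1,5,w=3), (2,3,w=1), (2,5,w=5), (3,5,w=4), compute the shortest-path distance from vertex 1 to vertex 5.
3 (path: 1 -> 5; weights 3 = 3)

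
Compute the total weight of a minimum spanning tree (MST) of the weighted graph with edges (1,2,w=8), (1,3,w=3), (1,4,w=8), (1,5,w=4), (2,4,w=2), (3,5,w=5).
17 (MST edges: (1,2,w=8), (1,3,w=3), (1,5,w=4), (2,4,w=2); sum of weights 8 + 3 + 4 + 2 = 17)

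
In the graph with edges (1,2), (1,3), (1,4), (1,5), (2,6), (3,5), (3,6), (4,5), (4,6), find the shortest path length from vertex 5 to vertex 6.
2 (path: 5 -> 4 -> 6, 2 edges)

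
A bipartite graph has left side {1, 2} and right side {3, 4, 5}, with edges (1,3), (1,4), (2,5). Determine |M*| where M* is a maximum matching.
2 (matching: (1,4), (2,5); upper bound min(|L|,|R|) = min(2,3) = 2)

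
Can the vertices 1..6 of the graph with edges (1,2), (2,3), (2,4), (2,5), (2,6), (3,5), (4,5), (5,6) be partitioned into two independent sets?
No (odd cycle of length 3: 5 -> 2 -> 6 -> 5)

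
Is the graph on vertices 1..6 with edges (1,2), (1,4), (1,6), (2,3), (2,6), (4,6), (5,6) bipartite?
No (odd cycle of length 3: 2 -> 1 -> 6 -> 2)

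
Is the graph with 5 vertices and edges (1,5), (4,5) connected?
No, it has 3 components: {1, 4, 5}, {2}, {3}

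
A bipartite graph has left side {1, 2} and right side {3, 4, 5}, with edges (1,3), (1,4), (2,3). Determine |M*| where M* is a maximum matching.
2 (matching: (1,4), (2,3); upper bound min(|L|,|R|) = min(2,3) = 2)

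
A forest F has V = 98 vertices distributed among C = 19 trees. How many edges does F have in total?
79 (Each of the 19 component trees on V_i vertices has V_i - 1 edges; summing gives V - C = 98 - 19 = 79)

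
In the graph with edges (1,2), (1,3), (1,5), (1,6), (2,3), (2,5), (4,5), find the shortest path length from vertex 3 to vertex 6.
2 (path: 3 -> 1 -> 6, 2 edges)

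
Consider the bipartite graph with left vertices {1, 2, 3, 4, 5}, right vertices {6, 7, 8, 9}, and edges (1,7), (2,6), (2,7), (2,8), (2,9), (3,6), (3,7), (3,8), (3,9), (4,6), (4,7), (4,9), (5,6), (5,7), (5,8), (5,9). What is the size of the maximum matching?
4 (matching: (1,7), (2,9), (3,8), (4,6); upper bound min(|L|,|R|) = min(5,4) = 4)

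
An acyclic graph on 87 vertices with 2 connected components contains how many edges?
85 (Each of the 2 component trees on V_i vertices has V_i - 1 edges; summing gives V - C = 87 - 2 = 85)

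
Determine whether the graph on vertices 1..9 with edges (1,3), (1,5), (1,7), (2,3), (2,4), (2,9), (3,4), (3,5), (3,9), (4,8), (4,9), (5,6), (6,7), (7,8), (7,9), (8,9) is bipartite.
No (odd cycle of length 3: 3 -> 1 -> 5 -> 3)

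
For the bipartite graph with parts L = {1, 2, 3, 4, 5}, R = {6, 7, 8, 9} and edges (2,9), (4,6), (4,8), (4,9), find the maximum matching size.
2 (matching: (2,9), (4,8); upper bound min(|L|,|R|) = min(5,4) = 4)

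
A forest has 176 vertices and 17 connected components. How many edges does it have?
159 (Each of the 17 component trees on V_i vertices has V_i - 1 edges; summing gives V - C = 176 - 17 = 159)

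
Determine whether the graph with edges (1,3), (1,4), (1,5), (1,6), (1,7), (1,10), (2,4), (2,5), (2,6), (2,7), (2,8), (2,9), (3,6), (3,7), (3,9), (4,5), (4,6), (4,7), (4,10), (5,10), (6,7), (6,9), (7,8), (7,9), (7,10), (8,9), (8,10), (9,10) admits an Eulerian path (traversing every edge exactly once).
Yes — and in fact it has an Eulerian circuit (the graph is connected and all 10 vertices have even degree)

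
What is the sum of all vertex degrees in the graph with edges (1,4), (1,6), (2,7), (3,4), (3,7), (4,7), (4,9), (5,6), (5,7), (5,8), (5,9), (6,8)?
24 (handshake: sum of degrees = 2|E| = 2 x 12 = 24)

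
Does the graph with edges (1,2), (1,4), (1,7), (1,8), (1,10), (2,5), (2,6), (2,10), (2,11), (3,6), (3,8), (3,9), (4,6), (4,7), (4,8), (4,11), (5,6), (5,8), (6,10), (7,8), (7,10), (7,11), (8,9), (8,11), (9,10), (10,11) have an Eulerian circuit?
No (10 vertices have odd degree: {1, 2, 3, 4, 5, 6, 7, 8, 9, 11}; Eulerian circuit requires 0)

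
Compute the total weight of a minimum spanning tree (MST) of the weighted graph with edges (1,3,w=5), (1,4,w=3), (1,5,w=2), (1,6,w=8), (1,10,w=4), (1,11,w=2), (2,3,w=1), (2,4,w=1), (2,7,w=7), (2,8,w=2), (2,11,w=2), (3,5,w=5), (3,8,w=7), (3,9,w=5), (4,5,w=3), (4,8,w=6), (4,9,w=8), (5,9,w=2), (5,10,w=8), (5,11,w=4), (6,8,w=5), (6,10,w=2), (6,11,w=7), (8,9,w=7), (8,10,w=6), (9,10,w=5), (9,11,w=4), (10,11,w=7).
25 (MST edges: (1,5,w=2), (1,10,w=4), (1,11,w=2), (2,3,w=1), (2,4,w=1), (2,7,w=7), (2,8,w=2), (2,11,w=2), (5,9,w=2), (6,10,w=2); sum of weights 2 + 4 + 2 + 1 + 1 + 7 + 2 + 2 + 2 + 2 = 25)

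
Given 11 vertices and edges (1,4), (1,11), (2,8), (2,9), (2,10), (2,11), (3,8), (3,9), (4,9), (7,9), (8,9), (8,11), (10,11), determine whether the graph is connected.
No, it has 3 components: {1, 2, 3, 4, 7, 8, 9, 10, 11}, {5}, {6}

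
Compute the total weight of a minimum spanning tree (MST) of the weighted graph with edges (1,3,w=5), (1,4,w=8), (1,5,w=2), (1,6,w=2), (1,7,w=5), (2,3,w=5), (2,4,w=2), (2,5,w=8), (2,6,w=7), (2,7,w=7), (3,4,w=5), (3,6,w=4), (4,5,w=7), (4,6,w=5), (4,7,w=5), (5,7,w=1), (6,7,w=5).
16 (MST edges: (1,5,w=2), (1,6,w=2), (2,3,w=5), (2,4,w=2), (3,6,w=4), (5,7,w=1); sum of weights 2 + 2 + 5 + 2 + 4 + 1 = 16)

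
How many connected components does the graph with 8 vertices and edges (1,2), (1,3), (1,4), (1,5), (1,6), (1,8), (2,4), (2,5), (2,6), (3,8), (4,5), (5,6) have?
2 (components: {1, 2, 3, 4, 5, 6, 8}, {7})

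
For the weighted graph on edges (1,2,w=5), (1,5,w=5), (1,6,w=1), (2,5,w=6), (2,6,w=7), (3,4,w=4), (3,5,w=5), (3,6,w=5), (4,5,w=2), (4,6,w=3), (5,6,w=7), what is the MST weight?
15 (MST edges: (1,2,w=5), (1,6,w=1), (3,4,w=4), (4,5,w=2), (4,6,w=3); sum of weights 5 + 1 + 4 + 2 + 3 = 15)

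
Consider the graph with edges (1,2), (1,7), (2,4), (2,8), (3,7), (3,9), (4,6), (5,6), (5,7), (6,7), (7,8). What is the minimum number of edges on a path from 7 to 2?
2 (path: 7 -> 1 -> 2, 2 edges)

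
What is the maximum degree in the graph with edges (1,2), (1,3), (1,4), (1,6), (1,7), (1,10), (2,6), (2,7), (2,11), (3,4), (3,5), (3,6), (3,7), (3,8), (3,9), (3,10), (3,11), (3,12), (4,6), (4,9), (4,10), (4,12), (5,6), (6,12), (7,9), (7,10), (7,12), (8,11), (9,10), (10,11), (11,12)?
10 (attained at vertex 3)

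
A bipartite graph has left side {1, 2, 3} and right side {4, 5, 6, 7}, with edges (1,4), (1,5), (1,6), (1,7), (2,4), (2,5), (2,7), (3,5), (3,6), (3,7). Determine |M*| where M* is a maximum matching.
3 (matching: (1,7), (2,5), (3,6); upper bound min(|L|,|R|) = min(3,4) = 3)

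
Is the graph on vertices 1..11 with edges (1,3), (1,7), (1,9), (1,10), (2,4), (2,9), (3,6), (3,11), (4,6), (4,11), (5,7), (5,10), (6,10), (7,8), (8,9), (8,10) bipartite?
Yes. Partition: {1, 2, 5, 6, 8, 11}, {3, 4, 7, 9, 10}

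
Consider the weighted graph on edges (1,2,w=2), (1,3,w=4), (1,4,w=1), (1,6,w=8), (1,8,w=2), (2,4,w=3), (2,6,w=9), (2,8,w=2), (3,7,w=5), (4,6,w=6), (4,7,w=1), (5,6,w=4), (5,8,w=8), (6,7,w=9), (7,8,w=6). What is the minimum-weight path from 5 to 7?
11 (path: 5 -> 6 -> 4 -> 7; weights 4 + 6 + 1 = 11)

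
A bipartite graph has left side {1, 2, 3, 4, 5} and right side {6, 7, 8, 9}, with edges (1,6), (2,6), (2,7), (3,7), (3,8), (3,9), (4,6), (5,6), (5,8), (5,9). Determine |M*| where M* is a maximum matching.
4 (matching: (1,6), (2,7), (3,9), (5,8); upper bound min(|L|,|R|) = min(5,4) = 4)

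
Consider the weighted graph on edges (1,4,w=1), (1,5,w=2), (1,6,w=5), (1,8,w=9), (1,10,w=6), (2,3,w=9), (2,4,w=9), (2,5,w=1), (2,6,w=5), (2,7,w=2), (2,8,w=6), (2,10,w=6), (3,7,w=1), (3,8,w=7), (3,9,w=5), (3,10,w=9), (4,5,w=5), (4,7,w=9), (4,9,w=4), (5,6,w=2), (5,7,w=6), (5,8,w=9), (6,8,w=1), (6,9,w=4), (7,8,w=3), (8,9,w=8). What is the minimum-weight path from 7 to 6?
4 (path: 7 -> 8 -> 6; weights 3 + 1 = 4)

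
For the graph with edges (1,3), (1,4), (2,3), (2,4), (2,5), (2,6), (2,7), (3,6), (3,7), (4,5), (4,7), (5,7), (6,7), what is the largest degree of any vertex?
5 (attained at vertices 2, 7)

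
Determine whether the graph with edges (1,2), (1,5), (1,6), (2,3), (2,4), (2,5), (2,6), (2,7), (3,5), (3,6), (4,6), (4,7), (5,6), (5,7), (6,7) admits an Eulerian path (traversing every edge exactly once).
No (4 vertices have odd degree: {1, 3, 4, 5}; Eulerian path requires 0 or 2)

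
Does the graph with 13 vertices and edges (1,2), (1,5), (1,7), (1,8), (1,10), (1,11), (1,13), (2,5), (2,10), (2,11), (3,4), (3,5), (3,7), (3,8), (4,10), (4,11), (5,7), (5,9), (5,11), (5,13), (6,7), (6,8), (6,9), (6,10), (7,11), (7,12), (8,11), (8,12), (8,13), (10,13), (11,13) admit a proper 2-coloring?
No (odd cycle of length 3: 8 -> 1 -> 11 -> 8)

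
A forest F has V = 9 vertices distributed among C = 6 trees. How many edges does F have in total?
3 (Each of the 6 component trees on V_i vertices has V_i - 1 edges; summing gives V - C = 9 - 6 = 3)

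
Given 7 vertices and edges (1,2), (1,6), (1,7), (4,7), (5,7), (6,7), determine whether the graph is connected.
No, it has 2 components: {1, 2, 4, 5, 6, 7}, {3}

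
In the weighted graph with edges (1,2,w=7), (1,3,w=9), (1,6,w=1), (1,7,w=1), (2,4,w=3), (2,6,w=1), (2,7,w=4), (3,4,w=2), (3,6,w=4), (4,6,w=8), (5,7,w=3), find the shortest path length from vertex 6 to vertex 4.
4 (path: 6 -> 2 -> 4; weights 1 + 3 = 4)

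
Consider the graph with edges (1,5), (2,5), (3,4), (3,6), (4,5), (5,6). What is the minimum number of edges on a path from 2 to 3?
3 (path: 2 -> 5 -> 4 -> 3, 3 edges)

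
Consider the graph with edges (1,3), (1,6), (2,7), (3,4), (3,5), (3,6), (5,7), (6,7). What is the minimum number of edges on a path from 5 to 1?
2 (path: 5 -> 3 -> 1, 2 edges)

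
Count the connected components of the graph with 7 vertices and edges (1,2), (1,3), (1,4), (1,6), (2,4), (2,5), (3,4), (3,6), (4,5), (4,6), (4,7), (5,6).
1 (components: {1, 2, 3, 4, 5, 6, 7})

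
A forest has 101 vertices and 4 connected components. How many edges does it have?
97 (Each of the 4 component trees on V_i vertices has V_i - 1 edges; summing gives V - C = 101 - 4 = 97)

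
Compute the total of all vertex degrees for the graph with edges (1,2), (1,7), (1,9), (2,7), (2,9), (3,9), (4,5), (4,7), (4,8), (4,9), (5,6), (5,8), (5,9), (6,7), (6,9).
30 (handshake: sum of degrees = 2|E| = 2 x 15 = 30)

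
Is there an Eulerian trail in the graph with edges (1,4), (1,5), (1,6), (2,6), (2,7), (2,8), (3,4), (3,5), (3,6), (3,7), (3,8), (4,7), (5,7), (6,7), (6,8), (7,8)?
No (6 vertices have odd degree: {1, 2, 3, 4, 5, 6}; Eulerian path requires 0 or 2)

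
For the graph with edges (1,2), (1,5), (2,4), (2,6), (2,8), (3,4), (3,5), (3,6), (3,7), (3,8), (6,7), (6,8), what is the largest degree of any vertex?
5 (attained at vertex 3)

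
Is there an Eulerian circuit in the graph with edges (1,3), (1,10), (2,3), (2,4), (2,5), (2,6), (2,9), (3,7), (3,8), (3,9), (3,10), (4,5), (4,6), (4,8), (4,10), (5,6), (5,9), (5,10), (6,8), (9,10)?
No (6 vertices have odd degree: {2, 4, 5, 7, 8, 10}; Eulerian circuit requires 0)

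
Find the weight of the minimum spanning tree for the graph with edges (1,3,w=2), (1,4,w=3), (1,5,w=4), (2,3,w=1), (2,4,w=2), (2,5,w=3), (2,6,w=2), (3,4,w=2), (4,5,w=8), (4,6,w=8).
10 (MST edges: (1,3,w=2), (2,3,w=1), (2,4,w=2), (2,5,w=3), (2,6,w=2); sum of weights 2 + 1 + 2 + 3 + 2 = 10)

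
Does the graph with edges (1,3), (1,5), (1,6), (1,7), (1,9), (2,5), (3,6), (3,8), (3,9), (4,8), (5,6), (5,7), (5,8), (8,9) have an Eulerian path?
No (6 vertices have odd degree: {1, 2, 4, 5, 6, 9}; Eulerian path requires 0 or 2)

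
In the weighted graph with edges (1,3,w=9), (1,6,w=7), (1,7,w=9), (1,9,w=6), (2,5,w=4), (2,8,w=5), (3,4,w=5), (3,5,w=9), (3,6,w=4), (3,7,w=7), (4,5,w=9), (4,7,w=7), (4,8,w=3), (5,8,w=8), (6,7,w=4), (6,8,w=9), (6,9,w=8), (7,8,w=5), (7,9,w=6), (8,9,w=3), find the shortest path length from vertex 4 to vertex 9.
6 (path: 4 -> 8 -> 9; weights 3 + 3 = 6)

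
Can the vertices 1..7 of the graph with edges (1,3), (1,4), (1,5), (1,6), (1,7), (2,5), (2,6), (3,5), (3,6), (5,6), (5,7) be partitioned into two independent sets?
No (odd cycle of length 3: 5 -> 1 -> 6 -> 5)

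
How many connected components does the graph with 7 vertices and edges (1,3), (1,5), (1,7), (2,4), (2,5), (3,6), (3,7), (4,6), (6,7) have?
1 (components: {1, 2, 3, 4, 5, 6, 7})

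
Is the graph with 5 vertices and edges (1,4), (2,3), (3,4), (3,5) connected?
Yes (BFS from 1 visits [1, 4, 3, 2, 5] — all 5 vertices reached)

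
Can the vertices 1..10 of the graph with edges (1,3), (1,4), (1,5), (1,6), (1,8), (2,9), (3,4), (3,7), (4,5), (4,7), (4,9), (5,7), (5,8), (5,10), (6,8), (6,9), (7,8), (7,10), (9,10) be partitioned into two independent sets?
No (odd cycle of length 3: 6 -> 1 -> 8 -> 6)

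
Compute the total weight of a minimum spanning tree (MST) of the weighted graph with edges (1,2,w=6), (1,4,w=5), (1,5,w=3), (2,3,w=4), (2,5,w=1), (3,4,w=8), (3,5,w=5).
13 (MST edges: (1,4,w=5), (1,5,w=3), (2,3,w=4), (2,5,w=1); sum of weights 5 + 3 + 4 + 1 = 13)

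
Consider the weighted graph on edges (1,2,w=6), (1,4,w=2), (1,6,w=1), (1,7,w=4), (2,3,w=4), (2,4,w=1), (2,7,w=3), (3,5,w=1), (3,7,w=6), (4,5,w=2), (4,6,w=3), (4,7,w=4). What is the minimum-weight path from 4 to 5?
2 (path: 4 -> 5; weights 2 = 2)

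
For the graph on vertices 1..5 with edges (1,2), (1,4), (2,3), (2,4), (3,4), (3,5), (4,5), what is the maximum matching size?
2 (matching: (1,4), (3,5); upper bound floor(n/2) = floor(5/2) = 2)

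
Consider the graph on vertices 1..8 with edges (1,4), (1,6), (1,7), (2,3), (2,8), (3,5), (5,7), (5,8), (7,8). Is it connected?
Yes (BFS from 1 visits [1, 4, 6, 7, 5, 8, 3, 2] — all 8 vertices reached)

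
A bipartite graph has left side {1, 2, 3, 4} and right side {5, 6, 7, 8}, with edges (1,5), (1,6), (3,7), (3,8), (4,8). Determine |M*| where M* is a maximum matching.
3 (matching: (1,6), (3,7), (4,8); upper bound min(|L|,|R|) = min(4,4) = 4)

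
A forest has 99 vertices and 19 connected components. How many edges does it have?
80 (Each of the 19 component trees on V_i vertices has V_i - 1 edges; summing gives V - C = 99 - 19 = 80)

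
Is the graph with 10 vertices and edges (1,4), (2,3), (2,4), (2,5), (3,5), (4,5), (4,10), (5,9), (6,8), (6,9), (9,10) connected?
No, it has 2 components: {1, 2, 3, 4, 5, 6, 8, 9, 10}, {7}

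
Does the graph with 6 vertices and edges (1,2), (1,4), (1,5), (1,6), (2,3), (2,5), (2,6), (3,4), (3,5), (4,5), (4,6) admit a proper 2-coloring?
No (odd cycle of length 3: 2 -> 1 -> 5 -> 2)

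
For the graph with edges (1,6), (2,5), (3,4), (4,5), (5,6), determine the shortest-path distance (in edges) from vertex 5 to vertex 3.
2 (path: 5 -> 4 -> 3, 2 edges)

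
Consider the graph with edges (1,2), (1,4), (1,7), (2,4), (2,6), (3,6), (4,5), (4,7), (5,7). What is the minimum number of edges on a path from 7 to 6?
3 (path: 7 -> 4 -> 2 -> 6, 3 edges)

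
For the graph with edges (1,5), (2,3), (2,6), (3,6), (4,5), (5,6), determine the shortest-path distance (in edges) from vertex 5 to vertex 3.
2 (path: 5 -> 6 -> 3, 2 edges)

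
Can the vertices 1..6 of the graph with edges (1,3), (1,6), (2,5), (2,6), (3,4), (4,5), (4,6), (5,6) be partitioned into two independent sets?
No (odd cycle of length 3: 5 -> 6 -> 4 -> 5)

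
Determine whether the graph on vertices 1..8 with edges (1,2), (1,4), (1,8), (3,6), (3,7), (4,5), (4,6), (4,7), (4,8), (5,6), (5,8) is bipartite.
No (odd cycle of length 3: 4 -> 1 -> 8 -> 4)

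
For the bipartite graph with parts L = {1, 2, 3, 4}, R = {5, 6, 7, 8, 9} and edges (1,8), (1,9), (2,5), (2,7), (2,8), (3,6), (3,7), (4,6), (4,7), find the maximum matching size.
4 (matching: (1,9), (2,8), (3,7), (4,6); upper bound min(|L|,|R|) = min(4,5) = 4)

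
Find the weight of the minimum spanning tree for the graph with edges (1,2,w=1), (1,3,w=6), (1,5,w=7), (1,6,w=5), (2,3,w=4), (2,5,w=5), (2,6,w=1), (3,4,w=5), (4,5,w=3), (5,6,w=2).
11 (MST edges: (1,2,w=1), (2,3,w=4), (2,6,w=1), (4,5,w=3), (5,6,w=2); sum of weights 1 + 4 + 1 + 3 + 2 = 11)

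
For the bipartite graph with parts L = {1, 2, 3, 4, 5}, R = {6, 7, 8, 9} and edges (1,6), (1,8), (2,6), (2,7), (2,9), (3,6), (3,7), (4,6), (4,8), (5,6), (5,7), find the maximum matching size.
4 (matching: (1,8), (2,9), (3,7), (4,6); upper bound min(|L|,|R|) = min(5,4) = 4)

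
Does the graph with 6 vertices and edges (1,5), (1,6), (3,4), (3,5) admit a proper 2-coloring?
Yes. Partition: {1, 2, 3}, {4, 5, 6}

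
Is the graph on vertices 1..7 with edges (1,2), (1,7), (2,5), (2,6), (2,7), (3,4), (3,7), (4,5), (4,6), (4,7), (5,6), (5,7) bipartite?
No (odd cycle of length 3: 2 -> 1 -> 7 -> 2)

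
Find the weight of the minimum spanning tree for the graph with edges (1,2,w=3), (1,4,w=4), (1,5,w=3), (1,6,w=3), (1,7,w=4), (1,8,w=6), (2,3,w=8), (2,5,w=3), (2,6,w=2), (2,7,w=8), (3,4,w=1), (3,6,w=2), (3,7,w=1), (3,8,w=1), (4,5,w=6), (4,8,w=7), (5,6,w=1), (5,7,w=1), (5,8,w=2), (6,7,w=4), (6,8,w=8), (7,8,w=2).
10 (MST edges: (1,2,w=3), (2,6,w=2), (3,4,w=1), (3,7,w=1), (3,8,w=1), (5,6,w=1), (5,7,w=1); sum of weights 3 + 2 + 1 + 1 + 1 + 1 + 1 = 10)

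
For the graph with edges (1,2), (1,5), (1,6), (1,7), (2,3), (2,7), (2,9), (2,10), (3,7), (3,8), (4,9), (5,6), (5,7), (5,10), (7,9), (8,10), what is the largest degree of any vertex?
5 (attained at vertices 2, 7)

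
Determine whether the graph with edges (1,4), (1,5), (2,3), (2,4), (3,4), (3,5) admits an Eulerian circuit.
No (2 vertices have odd degree: {3, 4}; Eulerian circuit requires 0)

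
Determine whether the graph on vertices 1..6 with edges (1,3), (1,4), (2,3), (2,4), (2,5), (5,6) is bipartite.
Yes. Partition: {1, 2, 6}, {3, 4, 5}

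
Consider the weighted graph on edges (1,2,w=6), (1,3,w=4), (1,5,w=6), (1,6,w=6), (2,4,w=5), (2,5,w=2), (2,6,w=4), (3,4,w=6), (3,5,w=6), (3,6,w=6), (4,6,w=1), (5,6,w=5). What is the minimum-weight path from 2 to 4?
5 (path: 2 -> 4; weights 5 = 5)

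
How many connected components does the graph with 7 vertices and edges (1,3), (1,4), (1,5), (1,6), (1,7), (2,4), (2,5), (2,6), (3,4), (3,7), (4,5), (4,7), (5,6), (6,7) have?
1 (components: {1, 2, 3, 4, 5, 6, 7})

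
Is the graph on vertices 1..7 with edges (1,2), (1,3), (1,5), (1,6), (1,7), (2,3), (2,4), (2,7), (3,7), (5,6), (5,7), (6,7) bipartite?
No (odd cycle of length 3: 3 -> 1 -> 2 -> 3)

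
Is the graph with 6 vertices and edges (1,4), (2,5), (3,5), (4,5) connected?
No, it has 2 components: {1, 2, 3, 4, 5}, {6}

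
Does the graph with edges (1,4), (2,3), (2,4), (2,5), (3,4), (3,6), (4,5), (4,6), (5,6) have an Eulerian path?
No (6 vertices have odd degree: {1, 2, 3, 4, 5, 6}; Eulerian path requires 0 or 2)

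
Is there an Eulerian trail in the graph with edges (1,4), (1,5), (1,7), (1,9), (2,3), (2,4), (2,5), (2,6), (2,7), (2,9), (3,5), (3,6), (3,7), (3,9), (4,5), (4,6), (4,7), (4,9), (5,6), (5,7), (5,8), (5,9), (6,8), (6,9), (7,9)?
Yes (the graph is connected and exactly 2 vertices have odd degree: {3, 9}; any Eulerian path must start and end at those)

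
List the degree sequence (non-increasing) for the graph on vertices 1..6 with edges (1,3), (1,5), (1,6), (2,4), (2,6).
[3, 2, 2, 1, 1, 1] (degrees: deg(1)=3, deg(2)=2, deg(3)=1, deg(4)=1, deg(5)=1, deg(6)=2)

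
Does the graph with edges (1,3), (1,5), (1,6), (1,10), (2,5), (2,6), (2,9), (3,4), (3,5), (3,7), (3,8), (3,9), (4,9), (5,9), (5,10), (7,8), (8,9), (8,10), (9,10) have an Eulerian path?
Yes (the graph is connected and exactly 2 vertices have odd degree: {2, 5}; any Eulerian path must start and end at those)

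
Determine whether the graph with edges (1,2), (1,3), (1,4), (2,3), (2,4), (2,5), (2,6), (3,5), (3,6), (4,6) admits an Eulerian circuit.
No (4 vertices have odd degree: {1, 2, 4, 6}; Eulerian circuit requires 0)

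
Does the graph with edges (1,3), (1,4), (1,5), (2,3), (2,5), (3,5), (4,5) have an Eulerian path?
Yes (the graph is connected and exactly 2 vertices have odd degree: {1, 3}; any Eulerian path must start and end at those)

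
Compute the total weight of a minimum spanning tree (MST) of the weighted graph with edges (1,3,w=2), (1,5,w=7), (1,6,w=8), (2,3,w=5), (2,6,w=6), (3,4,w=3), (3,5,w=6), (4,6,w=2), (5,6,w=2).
14 (MST edges: (1,3,w=2), (2,3,w=5), (3,4,w=3), (4,6,w=2), (5,6,w=2); sum of weights 2 + 5 + 3 + 2 + 2 = 14)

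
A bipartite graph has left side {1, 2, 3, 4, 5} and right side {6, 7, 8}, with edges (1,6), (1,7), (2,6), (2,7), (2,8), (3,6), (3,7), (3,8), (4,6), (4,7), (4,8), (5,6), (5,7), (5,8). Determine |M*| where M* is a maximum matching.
3 (matching: (1,7), (2,8), (3,6); upper bound min(|L|,|R|) = min(5,3) = 3)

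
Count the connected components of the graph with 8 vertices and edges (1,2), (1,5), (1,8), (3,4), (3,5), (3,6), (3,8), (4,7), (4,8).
1 (components: {1, 2, 3, 4, 5, 6, 7, 8})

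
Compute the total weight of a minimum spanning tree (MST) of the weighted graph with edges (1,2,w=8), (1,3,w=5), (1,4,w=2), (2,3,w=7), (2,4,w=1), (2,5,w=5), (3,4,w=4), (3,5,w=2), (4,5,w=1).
6 (MST edges: (1,4,w=2), (2,4,w=1), (3,5,w=2), (4,5,w=1); sum of weights 2 + 1 + 2 + 1 = 6)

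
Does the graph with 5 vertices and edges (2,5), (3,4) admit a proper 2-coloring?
Yes. Partition: {1, 2, 3}, {4, 5}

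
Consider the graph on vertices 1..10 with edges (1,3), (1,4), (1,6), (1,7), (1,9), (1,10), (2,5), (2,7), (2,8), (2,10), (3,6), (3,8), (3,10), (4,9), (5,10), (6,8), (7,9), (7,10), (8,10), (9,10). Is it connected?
Yes (BFS from 1 visits [1, 3, 4, 6, 7, 9, 10, 8, 2, 5] — all 10 vertices reached)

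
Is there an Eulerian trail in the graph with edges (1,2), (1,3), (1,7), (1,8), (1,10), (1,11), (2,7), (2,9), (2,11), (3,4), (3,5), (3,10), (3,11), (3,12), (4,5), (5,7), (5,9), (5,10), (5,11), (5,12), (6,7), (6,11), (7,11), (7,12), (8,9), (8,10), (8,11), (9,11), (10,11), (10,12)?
Yes (the graph is connected and exactly 2 vertices have odd degree: {5, 11}; any Eulerian path must start and end at those)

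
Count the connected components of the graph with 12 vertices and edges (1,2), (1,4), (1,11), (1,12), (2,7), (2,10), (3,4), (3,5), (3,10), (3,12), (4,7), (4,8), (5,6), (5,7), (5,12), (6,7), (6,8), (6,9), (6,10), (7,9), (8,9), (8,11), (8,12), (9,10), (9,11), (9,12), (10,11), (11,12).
1 (components: {1, 2, 3, 4, 5, 6, 7, 8, 9, 10, 11, 12})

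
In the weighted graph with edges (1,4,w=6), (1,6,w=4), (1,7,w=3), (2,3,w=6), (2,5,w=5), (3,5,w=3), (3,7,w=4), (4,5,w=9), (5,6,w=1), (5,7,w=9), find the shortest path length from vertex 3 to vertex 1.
7 (path: 3 -> 7 -> 1; weights 4 + 3 = 7)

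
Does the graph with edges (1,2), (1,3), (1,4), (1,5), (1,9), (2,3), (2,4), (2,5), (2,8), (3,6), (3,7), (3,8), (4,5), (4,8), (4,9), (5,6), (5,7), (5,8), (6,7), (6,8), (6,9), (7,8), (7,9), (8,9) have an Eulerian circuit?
No (8 vertices have odd degree: {1, 2, 3, 4, 6, 7, 8, 9}; Eulerian circuit requires 0)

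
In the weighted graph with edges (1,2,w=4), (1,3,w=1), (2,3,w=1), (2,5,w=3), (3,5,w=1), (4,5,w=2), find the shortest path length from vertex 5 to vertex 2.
2 (path: 5 -> 3 -> 2; weights 1 + 1 = 2)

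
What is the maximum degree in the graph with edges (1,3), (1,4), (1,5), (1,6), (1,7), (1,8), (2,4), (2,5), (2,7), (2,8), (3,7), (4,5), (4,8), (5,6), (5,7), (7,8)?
6 (attained at vertex 1)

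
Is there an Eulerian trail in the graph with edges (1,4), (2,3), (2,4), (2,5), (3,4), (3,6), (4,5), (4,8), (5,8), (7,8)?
No (8 vertices have odd degree: {1, 2, 3, 4, 5, 6, 7, 8}; Eulerian path requires 0 or 2)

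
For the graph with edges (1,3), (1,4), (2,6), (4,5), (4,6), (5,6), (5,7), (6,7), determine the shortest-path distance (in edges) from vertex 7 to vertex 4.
2 (path: 7 -> 5 -> 4, 2 edges)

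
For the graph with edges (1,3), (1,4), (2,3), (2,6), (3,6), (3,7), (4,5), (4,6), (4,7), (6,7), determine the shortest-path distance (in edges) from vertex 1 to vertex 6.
2 (path: 1 -> 4 -> 6, 2 edges)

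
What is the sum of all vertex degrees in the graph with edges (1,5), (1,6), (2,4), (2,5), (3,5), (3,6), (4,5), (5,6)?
16 (handshake: sum of degrees = 2|E| = 2 x 8 = 16)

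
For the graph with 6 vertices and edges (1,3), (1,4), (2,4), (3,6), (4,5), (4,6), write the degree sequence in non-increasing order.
[4, 2, 2, 2, 1, 1] (degrees: deg(1)=2, deg(2)=1, deg(3)=2, deg(4)=4, deg(5)=1, deg(6)=2)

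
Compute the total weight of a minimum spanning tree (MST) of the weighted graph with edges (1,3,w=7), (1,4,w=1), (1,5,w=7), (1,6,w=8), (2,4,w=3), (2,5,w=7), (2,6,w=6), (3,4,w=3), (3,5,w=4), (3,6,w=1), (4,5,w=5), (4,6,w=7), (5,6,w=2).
10 (MST edges: (1,4,w=1), (2,4,w=3), (3,4,w=3), (3,6,w=1), (5,6,w=2); sum of weights 1 + 3 + 3 + 1 + 2 = 10)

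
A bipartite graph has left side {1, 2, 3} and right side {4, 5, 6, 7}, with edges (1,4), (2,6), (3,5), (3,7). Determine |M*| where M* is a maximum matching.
3 (matching: (1,4), (2,6), (3,7); upper bound min(|L|,|R|) = min(3,4) = 3)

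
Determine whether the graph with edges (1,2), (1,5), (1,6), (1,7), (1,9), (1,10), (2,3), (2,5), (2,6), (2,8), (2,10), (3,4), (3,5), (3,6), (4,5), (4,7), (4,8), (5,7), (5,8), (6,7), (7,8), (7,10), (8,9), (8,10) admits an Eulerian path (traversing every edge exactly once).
Yes — and in fact it has an Eulerian circuit (the graph is connected and all 10 vertices have even degree)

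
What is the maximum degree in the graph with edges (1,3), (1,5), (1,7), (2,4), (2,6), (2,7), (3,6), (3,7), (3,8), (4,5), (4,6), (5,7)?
4 (attained at vertices 3, 7)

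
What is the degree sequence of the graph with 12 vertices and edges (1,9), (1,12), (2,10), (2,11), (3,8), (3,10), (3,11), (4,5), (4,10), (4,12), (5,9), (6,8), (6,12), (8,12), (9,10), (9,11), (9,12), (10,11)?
[5, 5, 5, 4, 3, 3, 3, 2, 2, 2, 2, 0] (degrees: deg(1)=2, deg(2)=2, deg(3)=3, deg(4)=3, deg(5)=2, deg(6)=2, deg(7)=0, deg(8)=3, deg(9)=5, deg(10)=5, deg(11)=4, deg(12)=5)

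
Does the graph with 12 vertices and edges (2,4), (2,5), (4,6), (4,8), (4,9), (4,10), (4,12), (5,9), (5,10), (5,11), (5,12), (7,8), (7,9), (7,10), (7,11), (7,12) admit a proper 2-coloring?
Yes. Partition: {1, 2, 3, 6, 8, 9, 10, 11, 12}, {4, 5, 7}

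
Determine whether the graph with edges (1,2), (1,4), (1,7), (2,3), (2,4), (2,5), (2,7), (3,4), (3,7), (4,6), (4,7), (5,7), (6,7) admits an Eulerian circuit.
No (4 vertices have odd degree: {1, 2, 3, 4}; Eulerian circuit requires 0)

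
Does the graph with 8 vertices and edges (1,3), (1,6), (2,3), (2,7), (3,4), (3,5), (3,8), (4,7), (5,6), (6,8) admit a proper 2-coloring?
Yes. Partition: {1, 2, 4, 5, 8}, {3, 6, 7}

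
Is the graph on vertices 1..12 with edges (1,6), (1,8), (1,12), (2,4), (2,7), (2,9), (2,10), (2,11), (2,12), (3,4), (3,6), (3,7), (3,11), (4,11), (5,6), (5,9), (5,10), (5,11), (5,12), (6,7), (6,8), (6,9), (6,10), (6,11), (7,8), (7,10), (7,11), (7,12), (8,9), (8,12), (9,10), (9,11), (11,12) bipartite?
No (odd cycle of length 3: 6 -> 1 -> 8 -> 6)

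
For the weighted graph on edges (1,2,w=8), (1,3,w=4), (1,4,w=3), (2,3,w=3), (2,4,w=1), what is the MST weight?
7 (MST edges: (1,4,w=3), (2,3,w=3), (2,4,w=1); sum of weights 3 + 3 + 1 = 7)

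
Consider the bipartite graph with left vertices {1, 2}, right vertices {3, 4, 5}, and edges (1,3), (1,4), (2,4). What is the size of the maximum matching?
2 (matching: (1,3), (2,4); upper bound min(|L|,|R|) = min(2,3) = 2)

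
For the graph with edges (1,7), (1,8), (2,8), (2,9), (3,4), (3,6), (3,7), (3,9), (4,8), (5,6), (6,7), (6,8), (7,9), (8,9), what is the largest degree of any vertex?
5 (attained at vertex 8)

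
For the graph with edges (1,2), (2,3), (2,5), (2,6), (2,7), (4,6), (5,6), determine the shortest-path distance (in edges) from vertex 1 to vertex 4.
3 (path: 1 -> 2 -> 6 -> 4, 3 edges)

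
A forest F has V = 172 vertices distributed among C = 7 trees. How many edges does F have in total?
165 (Each of the 7 component trees on V_i vertices has V_i - 1 edges; summing gives V - C = 172 - 7 = 165)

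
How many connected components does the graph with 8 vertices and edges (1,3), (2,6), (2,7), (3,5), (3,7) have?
3 (components: {1, 2, 3, 5, 6, 7}, {4}, {8})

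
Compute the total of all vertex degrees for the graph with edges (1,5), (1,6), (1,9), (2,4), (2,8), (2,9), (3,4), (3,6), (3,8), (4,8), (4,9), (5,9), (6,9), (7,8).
28 (handshake: sum of degrees = 2|E| = 2 x 14 = 28)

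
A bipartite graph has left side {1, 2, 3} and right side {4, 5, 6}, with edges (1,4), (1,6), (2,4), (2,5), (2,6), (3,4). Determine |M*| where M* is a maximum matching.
3 (matching: (1,6), (2,5), (3,4); upper bound min(|L|,|R|) = min(3,3) = 3)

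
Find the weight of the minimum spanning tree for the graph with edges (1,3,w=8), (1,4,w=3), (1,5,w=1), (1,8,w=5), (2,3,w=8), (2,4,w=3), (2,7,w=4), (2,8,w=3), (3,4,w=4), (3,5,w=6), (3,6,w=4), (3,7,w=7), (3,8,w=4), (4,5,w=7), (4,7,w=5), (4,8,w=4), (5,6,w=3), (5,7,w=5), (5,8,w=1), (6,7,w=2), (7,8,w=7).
17 (MST edges: (1,4,w=3), (1,5,w=1), (2,8,w=3), (3,4,w=4), (5,6,w=3), (5,8,w=1), (6,7,w=2); sum of weights 3 + 1 + 3 + 4 + 3 + 1 + 2 = 17)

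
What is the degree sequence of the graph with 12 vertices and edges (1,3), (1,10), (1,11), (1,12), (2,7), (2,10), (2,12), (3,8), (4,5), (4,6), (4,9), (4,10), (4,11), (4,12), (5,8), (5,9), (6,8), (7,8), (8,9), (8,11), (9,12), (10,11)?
[6, 6, 4, 4, 4, 4, 4, 3, 3, 2, 2, 2] (degrees: deg(1)=4, deg(2)=3, deg(3)=2, deg(4)=6, deg(5)=3, deg(6)=2, deg(7)=2, deg(8)=6, deg(9)=4, deg(10)=4, deg(11)=4, deg(12)=4)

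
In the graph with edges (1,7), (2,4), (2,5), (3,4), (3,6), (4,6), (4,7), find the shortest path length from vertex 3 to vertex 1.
3 (path: 3 -> 4 -> 7 -> 1, 3 edges)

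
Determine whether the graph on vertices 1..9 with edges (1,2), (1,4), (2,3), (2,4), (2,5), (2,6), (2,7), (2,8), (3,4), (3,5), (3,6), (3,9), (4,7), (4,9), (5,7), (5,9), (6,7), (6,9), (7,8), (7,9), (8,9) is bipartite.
No (odd cycle of length 3: 4 -> 1 -> 2 -> 4)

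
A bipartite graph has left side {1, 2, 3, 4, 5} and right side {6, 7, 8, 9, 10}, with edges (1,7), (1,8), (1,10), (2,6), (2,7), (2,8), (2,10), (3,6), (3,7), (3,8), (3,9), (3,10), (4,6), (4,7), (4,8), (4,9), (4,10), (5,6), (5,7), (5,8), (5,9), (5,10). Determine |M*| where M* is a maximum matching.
5 (matching: (1,10), (2,8), (3,9), (4,7), (5,6); upper bound min(|L|,|R|) = min(5,5) = 5)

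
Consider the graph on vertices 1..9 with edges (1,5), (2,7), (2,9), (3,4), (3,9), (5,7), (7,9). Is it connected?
No, it has 3 components: {1, 2, 3, 4, 5, 7, 9}, {6}, {8}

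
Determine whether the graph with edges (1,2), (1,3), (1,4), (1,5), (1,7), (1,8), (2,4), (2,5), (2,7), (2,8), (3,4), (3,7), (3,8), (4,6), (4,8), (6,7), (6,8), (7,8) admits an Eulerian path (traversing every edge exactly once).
No (4 vertices have odd degree: {2, 4, 6, 7}; Eulerian path requires 0 or 2)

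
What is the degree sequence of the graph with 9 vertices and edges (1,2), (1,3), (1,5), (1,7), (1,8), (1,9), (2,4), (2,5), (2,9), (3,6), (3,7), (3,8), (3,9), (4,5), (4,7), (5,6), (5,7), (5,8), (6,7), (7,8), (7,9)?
[7, 6, 6, 5, 4, 4, 4, 3, 3] (degrees: deg(1)=6, deg(2)=4, deg(3)=5, deg(4)=3, deg(5)=6, deg(6)=3, deg(7)=7, deg(8)=4, deg(9)=4)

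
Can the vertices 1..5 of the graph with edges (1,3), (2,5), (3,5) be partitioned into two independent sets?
Yes. Partition: {1, 4, 5}, {2, 3}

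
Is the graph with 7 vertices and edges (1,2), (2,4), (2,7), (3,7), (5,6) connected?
No, it has 2 components: {1, 2, 3, 4, 7}, {5, 6}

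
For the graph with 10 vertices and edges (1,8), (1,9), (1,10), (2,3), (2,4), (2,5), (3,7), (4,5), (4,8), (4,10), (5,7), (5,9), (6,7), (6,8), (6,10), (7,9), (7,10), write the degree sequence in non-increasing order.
[5, 4, 4, 4, 3, 3, 3, 3, 3, 2] (degrees: deg(1)=3, deg(2)=3, deg(3)=2, deg(4)=4, deg(5)=4, deg(6)=3, deg(7)=5, deg(8)=3, deg(9)=3, deg(10)=4)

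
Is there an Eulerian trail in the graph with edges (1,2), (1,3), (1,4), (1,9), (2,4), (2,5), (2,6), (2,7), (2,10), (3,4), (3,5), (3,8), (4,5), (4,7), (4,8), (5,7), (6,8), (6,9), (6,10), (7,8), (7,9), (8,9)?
Yes (the graph is connected and exactly 2 vertices have odd degree: {7, 8}; any Eulerian path must start and end at those)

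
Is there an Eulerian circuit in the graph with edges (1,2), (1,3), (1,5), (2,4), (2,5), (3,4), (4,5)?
No (4 vertices have odd degree: {1, 2, 4, 5}; Eulerian circuit requires 0)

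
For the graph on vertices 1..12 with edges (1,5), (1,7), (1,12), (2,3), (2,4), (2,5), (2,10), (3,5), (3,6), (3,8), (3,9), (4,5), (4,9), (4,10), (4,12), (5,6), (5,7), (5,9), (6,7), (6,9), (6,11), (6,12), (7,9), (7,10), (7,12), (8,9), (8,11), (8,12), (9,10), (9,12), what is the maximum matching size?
6 (matching: (1,5), (2,3), (4,9), (6,12), (7,10), (8,11); upper bound floor(n/2) = floor(12/2) = 6)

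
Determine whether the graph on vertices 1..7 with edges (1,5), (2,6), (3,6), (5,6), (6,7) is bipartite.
Yes. Partition: {1, 4, 6}, {2, 3, 5, 7}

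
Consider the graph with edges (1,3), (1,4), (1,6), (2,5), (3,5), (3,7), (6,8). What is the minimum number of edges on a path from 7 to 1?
2 (path: 7 -> 3 -> 1, 2 edges)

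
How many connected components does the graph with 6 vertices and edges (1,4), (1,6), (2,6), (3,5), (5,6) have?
1 (components: {1, 2, 3, 4, 5, 6})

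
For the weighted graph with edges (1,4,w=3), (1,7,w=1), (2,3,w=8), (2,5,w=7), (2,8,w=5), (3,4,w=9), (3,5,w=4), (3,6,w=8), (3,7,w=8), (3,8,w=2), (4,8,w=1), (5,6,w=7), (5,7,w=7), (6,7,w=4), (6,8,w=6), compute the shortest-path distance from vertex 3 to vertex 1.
6 (path: 3 -> 8 -> 4 -> 1; weights 2 + 1 + 3 = 6)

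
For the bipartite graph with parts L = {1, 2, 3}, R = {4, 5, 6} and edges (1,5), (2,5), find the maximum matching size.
1 (matching: (1,5); upper bound min(|L|,|R|) = min(3,3) = 3)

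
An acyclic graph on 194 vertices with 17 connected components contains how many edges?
177 (Each of the 17 component trees on V_i vertices has V_i - 1 edges; summing gives V - C = 194 - 17 = 177)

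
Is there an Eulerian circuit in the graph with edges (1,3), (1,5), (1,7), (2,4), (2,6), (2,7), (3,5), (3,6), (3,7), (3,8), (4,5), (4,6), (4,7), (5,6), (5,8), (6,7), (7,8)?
No (6 vertices have odd degree: {1, 2, 3, 5, 6, 8}; Eulerian circuit requires 0)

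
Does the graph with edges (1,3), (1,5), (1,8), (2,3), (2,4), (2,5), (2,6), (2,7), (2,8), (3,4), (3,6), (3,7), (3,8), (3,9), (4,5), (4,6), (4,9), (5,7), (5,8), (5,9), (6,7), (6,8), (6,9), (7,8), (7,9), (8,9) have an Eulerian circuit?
No (4 vertices have odd degree: {1, 3, 4, 8}; Eulerian circuit requires 0)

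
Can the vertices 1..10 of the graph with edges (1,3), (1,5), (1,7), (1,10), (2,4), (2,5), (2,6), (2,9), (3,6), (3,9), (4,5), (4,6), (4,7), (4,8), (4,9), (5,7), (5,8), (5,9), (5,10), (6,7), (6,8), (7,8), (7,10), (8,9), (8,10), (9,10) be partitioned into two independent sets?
No (odd cycle of length 3: 5 -> 1 -> 7 -> 5)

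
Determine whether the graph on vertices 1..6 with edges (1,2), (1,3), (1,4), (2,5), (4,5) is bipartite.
Yes. Partition: {1, 5, 6}, {2, 3, 4}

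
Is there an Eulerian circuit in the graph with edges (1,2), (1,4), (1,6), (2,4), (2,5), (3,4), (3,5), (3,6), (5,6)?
No (6 vertices have odd degree: {1, 2, 3, 4, 5, 6}; Eulerian circuit requires 0)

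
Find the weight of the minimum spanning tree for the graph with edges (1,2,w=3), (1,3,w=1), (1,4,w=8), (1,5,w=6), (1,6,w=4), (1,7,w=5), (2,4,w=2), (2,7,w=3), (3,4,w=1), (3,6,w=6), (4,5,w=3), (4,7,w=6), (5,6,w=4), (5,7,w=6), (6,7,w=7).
14 (MST edges: (1,3,w=1), (1,6,w=4), (2,4,w=2), (2,7,w=3), (3,4,w=1), (4,5,w=3); sum of weights 1 + 4 + 2 + 3 + 1 + 3 = 14)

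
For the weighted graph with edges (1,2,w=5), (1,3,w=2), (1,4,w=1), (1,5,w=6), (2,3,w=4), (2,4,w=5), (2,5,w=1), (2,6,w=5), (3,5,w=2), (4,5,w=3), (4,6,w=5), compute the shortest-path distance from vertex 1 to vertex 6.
6 (path: 1 -> 4 -> 6; weights 1 + 5 = 6)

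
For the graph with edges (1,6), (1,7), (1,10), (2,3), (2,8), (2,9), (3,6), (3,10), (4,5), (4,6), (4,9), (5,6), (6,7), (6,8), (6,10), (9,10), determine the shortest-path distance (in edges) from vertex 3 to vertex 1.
2 (path: 3 -> 6 -> 1, 2 edges)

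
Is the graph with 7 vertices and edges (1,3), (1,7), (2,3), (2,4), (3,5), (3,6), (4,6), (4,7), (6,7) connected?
Yes (BFS from 1 visits [1, 3, 7, 2, 5, 6, 4] — all 7 vertices reached)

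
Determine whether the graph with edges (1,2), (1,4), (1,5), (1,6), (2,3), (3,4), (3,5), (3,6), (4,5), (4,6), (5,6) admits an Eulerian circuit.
Yes (the graph is connected and all 6 vertices have even degree)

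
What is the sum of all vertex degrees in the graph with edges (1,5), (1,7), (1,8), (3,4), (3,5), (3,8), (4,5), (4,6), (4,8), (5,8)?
20 (handshake: sum of degrees = 2|E| = 2 x 10 = 20)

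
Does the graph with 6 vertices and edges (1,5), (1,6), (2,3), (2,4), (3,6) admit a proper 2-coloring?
Yes. Partition: {1, 3, 4}, {2, 5, 6}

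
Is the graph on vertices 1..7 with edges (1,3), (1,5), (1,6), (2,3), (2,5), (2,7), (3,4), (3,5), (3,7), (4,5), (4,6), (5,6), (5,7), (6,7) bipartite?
No (odd cycle of length 3: 6 -> 1 -> 5 -> 6)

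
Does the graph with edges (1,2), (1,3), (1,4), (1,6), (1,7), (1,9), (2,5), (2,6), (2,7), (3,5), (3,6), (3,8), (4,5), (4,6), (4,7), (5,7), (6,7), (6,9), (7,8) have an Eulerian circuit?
Yes (the graph is connected and all 9 vertices have even degree)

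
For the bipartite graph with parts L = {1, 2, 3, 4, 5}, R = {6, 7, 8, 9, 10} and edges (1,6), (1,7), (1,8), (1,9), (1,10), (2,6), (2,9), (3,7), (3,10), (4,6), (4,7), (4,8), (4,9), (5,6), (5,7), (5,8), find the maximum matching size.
5 (matching: (1,10), (2,9), (3,7), (4,8), (5,6); upper bound min(|L|,|R|) = min(5,5) = 5)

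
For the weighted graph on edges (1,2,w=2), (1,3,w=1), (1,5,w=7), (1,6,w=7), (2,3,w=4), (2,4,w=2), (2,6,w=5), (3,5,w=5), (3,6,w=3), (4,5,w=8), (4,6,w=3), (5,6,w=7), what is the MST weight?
13 (MST edges: (1,2,w=2), (1,3,w=1), (2,4,w=2), (3,5,w=5), (3,6,w=3); sum of weights 2 + 1 + 2 + 5 + 3 = 13)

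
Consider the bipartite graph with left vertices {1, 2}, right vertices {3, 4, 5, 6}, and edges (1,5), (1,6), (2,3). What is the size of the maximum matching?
2 (matching: (1,6), (2,3); upper bound min(|L|,|R|) = min(2,4) = 2)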